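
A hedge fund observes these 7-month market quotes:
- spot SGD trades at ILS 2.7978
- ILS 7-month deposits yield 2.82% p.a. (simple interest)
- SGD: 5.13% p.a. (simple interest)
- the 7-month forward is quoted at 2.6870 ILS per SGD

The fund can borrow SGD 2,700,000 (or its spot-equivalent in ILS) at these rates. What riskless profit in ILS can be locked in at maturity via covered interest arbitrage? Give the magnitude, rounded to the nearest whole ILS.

ILS 206,321

T = 7/12 years.
Route A — deposit SGD, sell forward: 2,700,000 × 1.029925 × 2.6870 = ILS 7,472,002.88.
Route B — convert at spot, deposit ILS: 2,700,000 × 2.7978 × 1.016450 = ILS 7,678,324.29.
The quoted forward undervalues SGD, so borrow SGD, convert to ILS at spot, deposit the ILS at 2.82%, and buy SGD forward at 2.6870 to cover the loan.
The gap between the two covered legs is ILS 206,321.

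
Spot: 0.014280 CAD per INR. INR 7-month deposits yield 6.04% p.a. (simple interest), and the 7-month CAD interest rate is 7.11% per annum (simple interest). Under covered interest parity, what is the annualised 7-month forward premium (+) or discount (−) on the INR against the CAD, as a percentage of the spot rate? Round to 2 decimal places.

+1.03%

T = 7/12 years.
CIP forward (CAD per INR) = 0.01428 × 1.041475/1.0352333 = 0.014366098.
(F − S)/S ÷ T = (0.014366098 − 0.01428)/0.01428/(7/12) = 0.010336 → 1.03%.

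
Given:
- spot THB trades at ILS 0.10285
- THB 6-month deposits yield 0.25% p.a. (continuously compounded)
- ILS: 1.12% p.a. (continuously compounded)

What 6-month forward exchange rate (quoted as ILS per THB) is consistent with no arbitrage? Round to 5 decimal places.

T = 6/12 years.
ILS growth factor: e^(0.0112×6/12) = 1.0056157.
Growth of 1 THB over T: e^(0.0025×6/12) = 1.0012508.
Forward (ILS per THB) = 0.10285 × 1.0056157 / 1.0012508 = 0.1032984.

0.10330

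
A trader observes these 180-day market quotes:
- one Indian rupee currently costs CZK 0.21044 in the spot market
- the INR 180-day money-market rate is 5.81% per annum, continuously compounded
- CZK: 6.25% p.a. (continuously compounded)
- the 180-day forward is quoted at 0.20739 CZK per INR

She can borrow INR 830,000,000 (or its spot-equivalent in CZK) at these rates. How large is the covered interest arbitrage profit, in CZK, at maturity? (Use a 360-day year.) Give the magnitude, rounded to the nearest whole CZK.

CZK 3,002,144

T = 180/360 years.
Invest the INR and cover forward: 830,000,000 × 1.02947606699 × 0.20739 = CZK 177,207,524.47.
Convert at spot and invest in CZK: 830,000,000 × 0.21044 × 1.0317434075 = CZK 180,209,668.62.
The quoted forward undervalues INR, so borrow INR, convert to CZK at spot, deposit the CZK at 6.25%, and buy INR forward at 0.20739 to cover the loan.
Arbitrage profit = |177,207,524.47 − 180,209,668.62| = CZK 3,002,144.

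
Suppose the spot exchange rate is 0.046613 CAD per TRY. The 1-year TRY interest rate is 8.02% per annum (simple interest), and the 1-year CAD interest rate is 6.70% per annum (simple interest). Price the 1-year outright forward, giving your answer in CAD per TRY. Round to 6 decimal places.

T = 1 year.
Growth of 1 CAD over T: 1 + 0.0670×1 = 1.067000.
Growth of 1 TRY over T: 1 + 0.0802×1 = 1.080200.
CIP: F = S · (grow CAD)/(grow TRY) = 0.046613 × 1.067000/1.080200 = 0.04604339 CAD per TRY.

0.046043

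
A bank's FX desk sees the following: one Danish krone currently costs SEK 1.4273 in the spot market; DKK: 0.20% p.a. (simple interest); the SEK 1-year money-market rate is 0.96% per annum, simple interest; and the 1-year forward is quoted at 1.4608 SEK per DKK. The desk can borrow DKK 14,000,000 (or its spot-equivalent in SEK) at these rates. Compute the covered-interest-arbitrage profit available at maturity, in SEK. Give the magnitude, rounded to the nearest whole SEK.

SEK 318,073

T = 1 year.
Route A — deposit DKK, sell forward: 14,000,000 × 1.002000 × 1.4608 = SEK 20,492,102.40.
Route B — convert at spot, deposit SEK: 14,000,000 × 1.4273 × 1.009600 = SEK 20,174,029.12.
The quoted forward overvalues DKK, so borrow SEK, buy DKK at spot, deposit the DKK at 0.20%, and sell the proceeds forward at 1.4608.
The gap between the two covered legs is SEK 318,073.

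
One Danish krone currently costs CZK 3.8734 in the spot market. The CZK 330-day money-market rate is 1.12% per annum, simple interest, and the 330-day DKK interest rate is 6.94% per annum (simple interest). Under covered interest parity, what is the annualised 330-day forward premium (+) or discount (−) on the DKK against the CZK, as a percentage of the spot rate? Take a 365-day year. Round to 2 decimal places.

T = 330/365 years.
No-arbitrage forward: 3.8734 × 1.010126 / 1.0627452 = 3.6816182 CZK/DKK.
Annualised premium = (F − S)/S × (1/T) = (3.6816182 − 3.8734)/3.8734 ÷ (330/365) = -5.48%.

-5.48%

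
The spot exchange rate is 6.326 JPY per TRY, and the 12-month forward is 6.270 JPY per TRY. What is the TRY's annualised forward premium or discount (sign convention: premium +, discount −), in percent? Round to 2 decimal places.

T = 1 year.
(F − S)/S = (6.270 − 6.326)/6.326 = -0.0088524.
Per annum: -0.0088524 / 1 = -0.008852 = -0.89%.

-0.89%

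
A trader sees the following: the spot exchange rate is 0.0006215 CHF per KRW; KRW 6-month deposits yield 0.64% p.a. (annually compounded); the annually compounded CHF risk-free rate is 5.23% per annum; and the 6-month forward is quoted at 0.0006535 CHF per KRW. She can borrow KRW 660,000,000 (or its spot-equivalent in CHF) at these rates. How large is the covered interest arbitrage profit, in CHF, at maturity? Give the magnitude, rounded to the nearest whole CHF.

T = 6/12 years.
Route A — deposit KRW, sell forward: 660,000,000 × 1.0031949 × 0.0006535 = CHF 432,687.99.
Route B — convert at spot, deposit CHF: 660,000,000 × 0.0006215 × 1.02581675 = CHF 420,779.77.
The quoted forward overvalues KRW, so borrow CHF, buy KRW at spot, deposit the KRW at 0.64%, and sell the proceeds forward at 0.0006535.
Profit = 432,687.99 − 420,779.77 = CHF 11,908.

CHF 11,908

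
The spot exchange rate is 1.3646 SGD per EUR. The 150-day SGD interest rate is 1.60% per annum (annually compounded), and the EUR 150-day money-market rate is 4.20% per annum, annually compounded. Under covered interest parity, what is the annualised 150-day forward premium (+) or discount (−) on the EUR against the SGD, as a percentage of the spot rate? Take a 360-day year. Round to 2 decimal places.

-2.51%

T = 150/360 years.
CIP forward (SGD per EUR) = 1.3646 × 1.0066358/1.0172903 = 1.3503080.
(F − S)/S ÷ T = (1.3503080 − 1.3646)/1.3646/(150/360) = -0.025136 → -2.51%.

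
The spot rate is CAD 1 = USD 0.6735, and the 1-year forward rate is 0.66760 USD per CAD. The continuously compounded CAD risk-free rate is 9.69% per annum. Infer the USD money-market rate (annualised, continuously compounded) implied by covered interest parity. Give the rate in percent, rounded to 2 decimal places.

T = 1 year.
F/S = 0.6676/0.6735 = 0.9912398 = (growth of USD) / (growth of CAD).
CAD growth factor: e^(0.0969×1) = 1.1017502.
That pins the USD growth at 1.0920986.
r = ln(1.0920986)/1 = 0.088101 → 8.81%.

8.81%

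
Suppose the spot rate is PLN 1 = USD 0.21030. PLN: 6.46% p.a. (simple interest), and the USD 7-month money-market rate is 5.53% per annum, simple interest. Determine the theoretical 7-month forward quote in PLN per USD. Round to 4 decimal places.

T = 7/12 years.
Growth of 1 USD over T: 1 + 0.0553×7/12 = 1.0322583.
PLN growth factor: 1 + 0.0646×7/12 = 1.0376833.
CIP: F = S · (grow USD)/(grow PLN) = 0.2103 × 1.0322583/1.0376833 = 0.2092006 USD per PLN.
Invert for PLN per USD: 1 / 0.2092006 = 4.7801.

4.7801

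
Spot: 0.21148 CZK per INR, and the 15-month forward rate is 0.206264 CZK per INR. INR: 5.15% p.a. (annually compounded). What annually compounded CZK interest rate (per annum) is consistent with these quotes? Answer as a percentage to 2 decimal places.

3.07%

T = 15/12 years.
F/S = 0.206264/0.21148 = 0.9753357 = (growth of CZK) / (growth of INR).
INR growth factor: (1 + 0.0515)^(15/12) = 1.0647842.
So the CZK growth factor = 1.038522.
r = 1.038522^(12/15) − 1 = 0.030701 → 3.07%.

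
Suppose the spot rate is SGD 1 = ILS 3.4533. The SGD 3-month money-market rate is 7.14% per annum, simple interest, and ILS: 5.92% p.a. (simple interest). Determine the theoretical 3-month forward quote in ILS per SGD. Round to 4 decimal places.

3.4430

T = 3/12 years.
ILS growth factor: 1 + 0.0592×3/12 = 1.014800.
SGD accumulates by 1 + 0.0714×3/12 = 1.017850.
Forward (ILS per SGD) = 3.4533 × 1.014800 / 1.017850 = 3.442952.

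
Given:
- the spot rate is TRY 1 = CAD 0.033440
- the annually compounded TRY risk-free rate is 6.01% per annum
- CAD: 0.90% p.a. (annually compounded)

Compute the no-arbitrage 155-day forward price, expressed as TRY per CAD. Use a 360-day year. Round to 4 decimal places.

30.5472

T = 155/360 years.
Growth of 1 CAD over T: (1 + 0.0090)^(155/360) = 1.00386512.
Growth of 1 TRY over T: (1 + 0.0601)^(155/360) = 1.025447.
Forward (CAD per TRY) = 0.03344 × 1.00386512 / 1.025447 = 0.032736211.
Invert for TRY per CAD: 1 / 0.032736211 = 30.5472.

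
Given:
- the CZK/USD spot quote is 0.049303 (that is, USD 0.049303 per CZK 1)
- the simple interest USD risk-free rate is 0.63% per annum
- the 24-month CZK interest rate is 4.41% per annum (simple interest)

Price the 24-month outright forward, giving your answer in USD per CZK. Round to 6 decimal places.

T = 2 years.
Growth of 1 USD over T: 1 + 0.0063×2 = 1.012600.
Growth of 1 CZK over T: 1 + 0.0441×2 = 1.088200.
Forward (USD per CZK) = 0.049303 × 1.012600 / 1.088200 = 0.04587780.

0.045878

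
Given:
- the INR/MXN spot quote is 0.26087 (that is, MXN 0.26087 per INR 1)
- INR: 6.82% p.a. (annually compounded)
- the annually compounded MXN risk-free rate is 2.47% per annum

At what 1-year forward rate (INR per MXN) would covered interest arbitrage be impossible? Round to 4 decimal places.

3.9961

T = 1 year.
Growth of 1 MXN over T: (1 + 0.0247)^1 = 1.024700.
INR accumulates by (1 + 0.0682)^1 = 1.068200.
CIP: F = S · (grow MXN)/(grow INR) = 0.26087 × 1.024700/1.068200 = 0.2502467 MXN per INR.
Invert for INR per MXN: 1 / 0.2502467 = 3.9961.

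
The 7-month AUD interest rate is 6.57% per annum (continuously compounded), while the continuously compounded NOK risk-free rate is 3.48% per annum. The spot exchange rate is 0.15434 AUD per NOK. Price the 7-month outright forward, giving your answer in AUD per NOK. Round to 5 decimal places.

0.15715

T = 7/12 years.
AUD accumulates by e^(0.0657×7/12) = 1.0390689.
Growth of 1 NOK over T: e^(0.0348×7/12) = 1.0205074.
CIP: F = S · (grow AUD)/(grow NOK) = 0.15434 × 1.0390689/1.0205074 = 0.1571472 AUD per NOK.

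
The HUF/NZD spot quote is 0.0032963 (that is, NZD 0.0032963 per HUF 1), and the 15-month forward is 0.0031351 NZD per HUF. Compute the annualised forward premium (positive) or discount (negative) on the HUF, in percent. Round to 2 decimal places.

-3.91%

T = 15/12 years.
HUF trades forward at -4.89033% vs spot over the period.
×(1/T) gives -3.91% p.a.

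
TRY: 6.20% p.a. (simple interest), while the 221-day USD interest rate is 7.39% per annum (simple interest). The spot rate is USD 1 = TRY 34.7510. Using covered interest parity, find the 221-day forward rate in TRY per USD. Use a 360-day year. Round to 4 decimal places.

34.5082

T = 221/360 years.
TRY accumulates by 1 + 0.0620×221/360 = 1.03806111.
Growth of 1 USD over T: 1 + 0.0739×221/360 = 1.04536639.
Forward (TRY per USD) = 34.751 × 1.03806111 / 1.04536639 = 34.508151.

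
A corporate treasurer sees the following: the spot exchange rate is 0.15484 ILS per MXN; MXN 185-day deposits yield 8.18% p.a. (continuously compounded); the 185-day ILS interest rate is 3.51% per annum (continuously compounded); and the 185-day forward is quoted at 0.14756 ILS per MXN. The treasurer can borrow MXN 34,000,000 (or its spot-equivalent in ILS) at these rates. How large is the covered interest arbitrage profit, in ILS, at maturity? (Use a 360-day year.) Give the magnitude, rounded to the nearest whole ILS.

ILS 127,949

T = 185/360 years.
Keep in MXN, deliver into the forward: 34,000,000·1.04293214·0.14756 = ILS 5,232,432.26.
Swap to ILS now, deposit: 34,000,000·0.15484·1.018201158 = ILS 5,360,381.09.
The quoted forward undervalues MXN, so borrow MXN, convert to ILS at spot, deposit the ILS at 3.51%, and buy MXN forward at 0.14756 to cover the loan.
Profit = 5,360,381.09 − 5,232,432.26 = ILS 127,949.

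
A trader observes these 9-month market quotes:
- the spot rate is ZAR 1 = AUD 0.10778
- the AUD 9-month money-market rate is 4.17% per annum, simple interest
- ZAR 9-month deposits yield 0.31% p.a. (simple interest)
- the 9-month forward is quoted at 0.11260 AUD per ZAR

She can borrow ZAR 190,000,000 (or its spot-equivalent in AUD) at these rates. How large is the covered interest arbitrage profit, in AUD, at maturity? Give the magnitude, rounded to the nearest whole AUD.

AUD 325,085

T = 9/12 years.
Invest the ZAR and cover forward: 190,000,000 × 1.002325 × 0.11260 = AUD 21,443,741.05.
Convert at spot and invest in AUD: 190,000,000 × 0.10778 × 1.031275 = AUD 21,118,655.71.
The quoted forward overvalues ZAR, so borrow AUD, buy ZAR at spot, deposit the ZAR at 0.31%, and sell the proceeds forward at 0.11260.
The gap between the two covered legs is AUD 325,085.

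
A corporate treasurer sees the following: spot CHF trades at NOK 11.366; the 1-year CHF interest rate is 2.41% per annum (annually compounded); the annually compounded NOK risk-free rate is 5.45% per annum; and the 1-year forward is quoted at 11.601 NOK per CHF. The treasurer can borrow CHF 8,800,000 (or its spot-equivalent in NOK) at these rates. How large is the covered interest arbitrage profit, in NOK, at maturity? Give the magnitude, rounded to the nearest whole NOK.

T = 1 year.
Route A — deposit CHF, sell forward: 8,800,000 × 1.024100 × 11.601 = NOK 104,549,140.08.
Route B — convert at spot, deposit NOK: 8,800,000 × 11.366 × 1.054500 = NOK 105,471,933.60.
The quoted forward undervalues CHF, so borrow CHF, convert to NOK at spot, deposit the NOK at 5.45%, and buy CHF forward at 11.601 to cover the loan.
Profit = 105,471,933.60 − 104,549,140.08 = NOK 922,794.

NOK 922,794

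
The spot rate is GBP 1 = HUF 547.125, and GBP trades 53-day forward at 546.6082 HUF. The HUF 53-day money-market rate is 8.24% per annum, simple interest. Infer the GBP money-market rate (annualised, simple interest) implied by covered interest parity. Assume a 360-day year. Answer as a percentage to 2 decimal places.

T = 53/360 years.
By CIP, F/S equals the HUF-to-GBP growth ratio: 546.6082/547.125 = 0.9990554.
HUF growth factor: 1 + 0.0824×53/360 = 1.0121311.
That pins the GBP growth at 1.0130881.
r = (1.0130881 − 1)/(53/360) = 0.088900 → 8.89%.

8.89%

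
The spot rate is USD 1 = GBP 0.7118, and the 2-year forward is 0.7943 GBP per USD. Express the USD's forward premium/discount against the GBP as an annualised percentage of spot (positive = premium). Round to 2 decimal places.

+5.80%

T = 2 years.
Period premium: (0.7943 − 0.7118)/0.7118 = 0.1159033.
Annualise by dividing by T: 0.1159033 / 2 = 0.057952 → 5.80%.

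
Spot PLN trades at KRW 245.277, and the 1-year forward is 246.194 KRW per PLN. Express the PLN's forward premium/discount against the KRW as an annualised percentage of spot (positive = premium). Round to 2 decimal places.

T = 1 year.
PLN trades forward at +0.37386% vs spot over the period.
Per annum: 0.0037386 / 1 = 0.003739 = 0.37%.

+0.37%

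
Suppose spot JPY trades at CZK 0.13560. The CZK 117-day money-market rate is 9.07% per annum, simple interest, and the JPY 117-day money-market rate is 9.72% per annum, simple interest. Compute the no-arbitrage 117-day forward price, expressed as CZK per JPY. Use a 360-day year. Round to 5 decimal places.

T = 117/360 years.
CZK accumulates by 1 + 0.0907×117/360 = 1.0294775.
JPY growth factor: 1 + 0.0972×117/360 = 1.031590.
Forward (CZK per JPY) = 0.1356 × 1.0294775 / 1.031590 = 0.1353223.

0.13532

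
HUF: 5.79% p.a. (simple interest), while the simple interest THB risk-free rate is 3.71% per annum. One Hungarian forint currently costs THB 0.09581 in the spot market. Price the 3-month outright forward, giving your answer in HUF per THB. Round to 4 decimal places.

T = 3/12 years.
THB growth factor: 1 + 0.0371×3/12 = 1.009275.
HUF growth factor: 1 + 0.0579×3/12 = 1.014475.
Forward (THB per HUF) = 0.09581 × 1.009275 / 1.014475 = 0.095318897.
Invert for HUF per THB: 1 / 0.095318897 = 10.4911.

10.4911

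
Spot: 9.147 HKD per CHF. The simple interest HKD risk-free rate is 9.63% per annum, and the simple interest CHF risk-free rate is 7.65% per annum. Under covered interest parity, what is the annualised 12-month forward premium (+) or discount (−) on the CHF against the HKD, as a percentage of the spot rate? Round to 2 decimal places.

+1.84%

T = 1 year.
F = S · g_HKD/g_CHF = 9.147 × 1.096300/1.076500 = 9.315240.
Annualised premium = (F − S)/S × (1/T) = (9.315240 − 9.147)/9.147 ÷ 1 = 1.84%.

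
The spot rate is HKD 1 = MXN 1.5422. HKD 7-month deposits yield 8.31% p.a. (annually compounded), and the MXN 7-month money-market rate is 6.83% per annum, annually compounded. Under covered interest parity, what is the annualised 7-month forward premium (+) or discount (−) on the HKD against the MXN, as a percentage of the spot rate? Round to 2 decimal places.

-1.37%

T = 7/12 years.
CIP forward (MXN per HKD) = 1.5422 × 1.0392923/1.0476671 = 1.5298720.
Annualised premium = (F − S)/S × (1/T) = (1.5298720 − 1.5422)/1.5422 ÷ (7/12) = -1.37%.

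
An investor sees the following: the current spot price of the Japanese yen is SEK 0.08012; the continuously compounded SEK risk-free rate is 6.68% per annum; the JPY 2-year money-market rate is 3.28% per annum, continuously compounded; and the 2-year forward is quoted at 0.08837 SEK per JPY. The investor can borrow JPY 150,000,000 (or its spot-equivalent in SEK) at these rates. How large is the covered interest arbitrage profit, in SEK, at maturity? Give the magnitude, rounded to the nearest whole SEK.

SEK 418,417

T = 2 years.
Invest the JPY and cover forward: 150,000,000 × 1.0677995119 × 0.08837 = SEK 14,154,216.43.
Convert at spot and invest in SEK: 150,000,000 × 0.08012 × 1.142935554 = SEK 13,735,799.49.
The quoted forward overvalues JPY, so borrow SEK, buy JPY at spot, deposit the JPY at 3.28%, and sell the proceeds forward at 0.08837.
Arbitrage profit = |14,154,216.43 − 13,735,799.49| = SEK 418,417.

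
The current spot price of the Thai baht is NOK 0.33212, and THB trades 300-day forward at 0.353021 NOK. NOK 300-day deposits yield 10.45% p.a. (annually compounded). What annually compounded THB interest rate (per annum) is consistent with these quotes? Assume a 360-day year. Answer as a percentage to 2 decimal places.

2.65%

T = 300/360 years.
By CIP, F/S equals the NOK-to-THB growth ratio: 0.353021/0.33212 = 1.0629321.
The NOK side grows by (1 + 0.1045)^(300/360) = 1.0863542.
That pins the THB growth at 1.0220354.
Annualise: 1.0220354^(360/300) − 1 = 0.026500 = 2.65%.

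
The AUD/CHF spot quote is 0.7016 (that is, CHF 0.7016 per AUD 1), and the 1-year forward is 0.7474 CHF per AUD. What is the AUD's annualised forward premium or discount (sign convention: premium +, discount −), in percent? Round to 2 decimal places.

T = 1 year.
(F − S)/S = (0.7474 − 0.7016)/0.7016 = 0.0652794.
Per annum: 0.0652794 / 1 = 0.065279 = 6.53%.

+6.53%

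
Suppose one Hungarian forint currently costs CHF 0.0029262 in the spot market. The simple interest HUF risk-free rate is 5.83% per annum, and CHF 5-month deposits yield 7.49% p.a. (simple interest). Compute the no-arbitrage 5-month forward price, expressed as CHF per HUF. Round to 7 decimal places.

T = 5/12 years.
Growth of 1 CHF over T: 1 + 0.0749×5/12 = 1.0312083.
HUF growth factor: 1 + 0.0583×5/12 = 1.0242917.
Forward (CHF per HUF) = 0.0029262 × 1.0312083 / 1.0242917 = 0.002945959.

0.0029460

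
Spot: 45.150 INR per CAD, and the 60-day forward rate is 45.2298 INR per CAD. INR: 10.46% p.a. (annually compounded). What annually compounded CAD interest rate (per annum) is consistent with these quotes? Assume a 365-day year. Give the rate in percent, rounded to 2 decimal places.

T = 60/365 years.
F/S = 45.2298/45.15 = 1.0017674 = (growth of INR) / (growth of CAD).
The INR side grows by (1 + 0.1046)^(60/365) = 1.0164879.
That pins the CAD growth at 1.0146945.
r = 1.0146945^(365/60) − 1 = 0.092798 → 9.28%.

9.28%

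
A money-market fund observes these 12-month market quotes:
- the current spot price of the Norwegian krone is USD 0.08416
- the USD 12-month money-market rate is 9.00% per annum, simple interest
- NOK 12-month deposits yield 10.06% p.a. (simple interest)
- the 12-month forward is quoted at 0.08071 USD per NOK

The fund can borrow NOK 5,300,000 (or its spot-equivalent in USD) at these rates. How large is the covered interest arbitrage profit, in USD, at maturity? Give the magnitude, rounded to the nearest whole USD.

USD 15,396

T = 1 year.
Keep in NOK, deliver into the forward: 5,300,000·1.100600·0.08071 = USD 470,795.96.
Swap to USD now, deposit: 5,300,000·0.08416·1.090000 = USD 486,192.32.
The quoted forward undervalues NOK, so borrow NOK, convert to USD at spot, deposit the USD at 9.00%, and buy NOK forward at 0.08071 to cover the loan.
The gap between the two covered legs is USD 15,396.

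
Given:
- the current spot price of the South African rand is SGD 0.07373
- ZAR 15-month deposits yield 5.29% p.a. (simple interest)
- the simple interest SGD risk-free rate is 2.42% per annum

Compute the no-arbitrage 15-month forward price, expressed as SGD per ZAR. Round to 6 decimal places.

0.071249

T = 15/12 years.
Growth of 1 SGD over T: 1 + 0.0242×15/12 = 1.030250.
ZAR accumulates by 1 + 0.0529×15/12 = 1.066125.
So F = 0.07373 × 1.030250 / 1.066125 = 0.07124899 (SGD/ZAR).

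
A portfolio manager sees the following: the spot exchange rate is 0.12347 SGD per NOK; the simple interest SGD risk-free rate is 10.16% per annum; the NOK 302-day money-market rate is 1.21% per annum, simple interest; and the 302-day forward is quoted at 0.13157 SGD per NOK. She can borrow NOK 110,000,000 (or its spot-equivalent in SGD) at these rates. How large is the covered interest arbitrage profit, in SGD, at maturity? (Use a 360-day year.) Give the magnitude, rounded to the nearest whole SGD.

T = 302/360 years.
Invest the NOK and cover forward: 110,000,000 × 1.0101505556 × 0.13157 = SGD 14,619,605.95.
Convert at spot and invest in SGD: 110,000,000 × 0.12347 × 1.0852311111 = SGD 14,739,283.38.
The quoted forward undervalues NOK, so borrow NOK, convert to SGD at spot, deposit the SGD at 10.16%, and buy NOK forward at 0.13157 to cover the loan.
The gap between the two covered legs is SGD 119,677.

SGD 119,677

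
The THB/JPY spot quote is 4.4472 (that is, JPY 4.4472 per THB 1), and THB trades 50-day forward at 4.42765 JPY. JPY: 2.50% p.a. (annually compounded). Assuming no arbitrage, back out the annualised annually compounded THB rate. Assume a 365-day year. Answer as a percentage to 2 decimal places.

T = 50/365 years.
CIP gives F = S · g_JPY/g_THB, so g_JPY/g_THB = 4.42765/4.4472 = 0.9956040.
JPY growth factor: (1 + 0.0250)^(50/365) = 1.0033883.
That pins the THB growth at 1.0078187.
r = 1.0078187^(365/50) − 1 = 0.058502 → 5.85%.

5.85%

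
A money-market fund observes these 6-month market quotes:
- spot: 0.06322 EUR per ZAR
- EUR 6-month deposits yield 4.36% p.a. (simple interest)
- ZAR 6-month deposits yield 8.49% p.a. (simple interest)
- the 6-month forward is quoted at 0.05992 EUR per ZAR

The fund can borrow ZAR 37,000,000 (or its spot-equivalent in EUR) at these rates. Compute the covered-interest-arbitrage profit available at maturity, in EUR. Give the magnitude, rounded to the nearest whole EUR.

EUR 78,980

T = 6/12 years.
Keep in ZAR, deliver into the forward: 37,000,000·1.042450·0.05992 = EUR 2,311,153.35.
Swap to EUR now, deposit: 37,000,000·0.06322·1.021800 = EUR 2,390,133.25.
The quoted forward undervalues ZAR, so borrow ZAR, convert to EUR at spot, deposit the EUR at 4.36%, and buy ZAR forward at 0.05992 to cover the loan.
The gap between the two covered legs is EUR 78,980.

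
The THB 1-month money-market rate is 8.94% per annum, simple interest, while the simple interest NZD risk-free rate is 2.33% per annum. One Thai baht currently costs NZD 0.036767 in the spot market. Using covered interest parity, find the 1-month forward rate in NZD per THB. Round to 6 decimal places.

0.036566

T = 1/12 years.
NZD accumulates by 1 + 0.0233×1/12 = 1.0019417.
THB growth factor: 1 + 0.0894×1/12 = 1.007450.
Forward (NZD per THB) = 0.036767 × 1.0019417 / 1.007450 = 0.03656597.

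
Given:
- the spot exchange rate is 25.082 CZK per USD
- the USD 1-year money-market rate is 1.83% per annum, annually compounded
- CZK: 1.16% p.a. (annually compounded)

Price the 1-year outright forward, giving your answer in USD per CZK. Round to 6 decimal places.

T = 1 year.
CZK growth factor: (1 + 0.0116)^1 = 1.011600.
USD growth factor: (1 + 0.0183)^1 = 1.018300.
So F = 25.082 × 1.011600 / 1.018300 = 24.91697 (CZK/USD).
Invert for USD per CZK: 1 / 24.91697 = 0.040133.

0.040133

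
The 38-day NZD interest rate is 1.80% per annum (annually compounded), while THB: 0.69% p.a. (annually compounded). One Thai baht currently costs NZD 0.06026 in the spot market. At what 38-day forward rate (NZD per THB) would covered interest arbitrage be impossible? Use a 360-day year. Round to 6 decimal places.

0.060330

T = 38/360 years.
NZD growth factor: (1 + 0.0180)^(38/360) = 1.0018849.
THB accumulates by (1 + 0.0069)^(38/360) = 1.0007261.
Forward (NZD per THB) = 0.06026 × 1.0018849 / 1.0007261 = 0.06032978.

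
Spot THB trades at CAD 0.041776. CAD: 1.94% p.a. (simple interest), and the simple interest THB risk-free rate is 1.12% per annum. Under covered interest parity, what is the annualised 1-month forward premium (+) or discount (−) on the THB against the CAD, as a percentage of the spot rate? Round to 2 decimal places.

T = 1/12 years.
No-arbitrage forward: 0.041776 × 1.0016167 / 1.0009333 = 0.041804523 CAD/THB.
Annualised premium = (F − S)/S × (1/T) = (0.041804523 − 0.041776)/0.041776 ÷ (1/12) = 0.82%.

+0.82%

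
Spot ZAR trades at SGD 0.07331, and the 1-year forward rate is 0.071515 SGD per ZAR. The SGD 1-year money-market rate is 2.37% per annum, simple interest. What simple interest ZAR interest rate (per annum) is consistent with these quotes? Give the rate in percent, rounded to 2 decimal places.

4.94%

T = 1 year.
F/S = 0.071515/0.07331 = 0.9755149 = (growth of SGD) / (growth of ZAR).
SGD growth factor: 1 + 0.0237×1 = 1.023700.
That pins the ZAR growth at 1.0493945.
(1.0493945 − 1)/T = 0.049395, i.e. 4.94%.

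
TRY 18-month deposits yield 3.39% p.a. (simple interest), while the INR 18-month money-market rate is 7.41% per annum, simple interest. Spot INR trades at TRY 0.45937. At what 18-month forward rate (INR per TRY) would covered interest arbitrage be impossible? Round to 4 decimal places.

T = 18/12 years.
TRY accumulates by 1 + 0.0339×18/12 = 1.050850.
INR growth factor: 1 + 0.0741×18/12 = 1.111150.
So F = 0.45937 × 1.050850 / 1.111150 = 0.4344409 (TRY/INR).
Invert for INR per TRY: 1 / 0.4344409 = 2.3018.

2.3018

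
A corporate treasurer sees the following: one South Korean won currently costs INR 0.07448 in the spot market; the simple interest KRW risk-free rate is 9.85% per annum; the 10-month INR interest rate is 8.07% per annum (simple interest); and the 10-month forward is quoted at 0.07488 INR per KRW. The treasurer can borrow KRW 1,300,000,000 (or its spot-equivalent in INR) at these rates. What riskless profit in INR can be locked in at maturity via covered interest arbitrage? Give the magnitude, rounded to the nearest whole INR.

INR 1,998,906

T = 10/12 years.
Keep in KRW, deliver into the forward: 1,300,000,000·1.0820833333·0.07488 = INR 105,334,320.00.
Swap to INR now, deposit: 1,300,000,000·0.07448·1.067250 = INR 103,335,414.00.
The quoted forward overvalues KRW, so borrow INR, buy KRW at spot, deposit the KRW at 9.85%, and sell the proceeds forward at 0.07488.
Profit = 105,334,320.00 − 103,335,414.00 = INR 1,998,906.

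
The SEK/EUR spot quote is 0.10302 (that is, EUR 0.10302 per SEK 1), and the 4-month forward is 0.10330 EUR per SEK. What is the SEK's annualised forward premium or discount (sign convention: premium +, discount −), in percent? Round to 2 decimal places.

T = 4/12 years.
(F − S)/S = (0.10330 − 0.10302)/0.10302 = 0.0027179.
Annualise by dividing by T: 0.0027179 / (4/12) = 0.008154 → 0.82%.

+0.82%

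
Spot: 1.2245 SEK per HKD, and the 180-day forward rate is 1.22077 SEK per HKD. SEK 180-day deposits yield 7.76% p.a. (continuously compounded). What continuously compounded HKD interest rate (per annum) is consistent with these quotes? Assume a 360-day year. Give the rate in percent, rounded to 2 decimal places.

T = 180/360 years.
F/S = 1.22077/1.2245 = 0.9969539 = (growth of SEK) / (growth of HKD).
The SEK side grows by e^(0.0776×180/360) = 1.0395626.
Hence g_HKD = 1.0427389.
r = ln(1.0427389)/(180/360) = 0.083702 → 8.37%.

8.37%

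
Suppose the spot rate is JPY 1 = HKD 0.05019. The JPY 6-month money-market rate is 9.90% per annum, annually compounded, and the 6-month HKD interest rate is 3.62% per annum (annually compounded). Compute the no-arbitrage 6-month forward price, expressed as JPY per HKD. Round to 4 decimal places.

20.5192

T = 6/12 years.
HKD accumulates by (1 + 0.0362)^(6/12) = 1.01793909.
Growth of 1 JPY over T: (1 + 0.0990)^(6/12) = 1.04833201.
CIP: F = S · (grow HKD)/(grow JPY) = 0.05019 × 1.01793909/1.04833201 = 0.048734907 HKD per JPY.
Invert for JPY per HKD: 1 / 0.048734907 = 20.5192.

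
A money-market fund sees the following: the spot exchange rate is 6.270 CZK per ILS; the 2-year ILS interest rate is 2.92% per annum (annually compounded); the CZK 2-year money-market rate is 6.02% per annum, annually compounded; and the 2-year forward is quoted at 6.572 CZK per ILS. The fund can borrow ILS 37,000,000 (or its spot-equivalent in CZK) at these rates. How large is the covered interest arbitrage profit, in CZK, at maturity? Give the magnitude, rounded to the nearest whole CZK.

CZK 3,190,228

T = 2 years.
Keep in ILS, deliver into the forward: 37,000,000·1.05925264·6.572 = CZK 257,572,108.95.
Swap to CZK now, deposit: 37,000,000·6.270·1.12402404 = CZK 260,762,337.04.
The quoted forward undervalues ILS, so borrow ILS, convert to CZK at spot, deposit the CZK at 6.02%, and buy ILS forward at 6.572 to cover the loan.
The gap between the two covered legs is CZK 3,190,228.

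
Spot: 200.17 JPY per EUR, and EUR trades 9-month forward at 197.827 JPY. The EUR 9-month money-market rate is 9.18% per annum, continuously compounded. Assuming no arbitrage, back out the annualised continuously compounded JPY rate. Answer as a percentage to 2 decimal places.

7.61%

T = 9/12 years.
F/S = 197.827/200.17 = 0.9882949 = (growth of JPY) / (growth of EUR).
The EUR side grows by e^(0.0918×9/12) = 1.0712755.
Hence g_JPY = 1.0587361.
Take logs: ln 1.0587361 / (9/12) = 0.076101, so 7.61%.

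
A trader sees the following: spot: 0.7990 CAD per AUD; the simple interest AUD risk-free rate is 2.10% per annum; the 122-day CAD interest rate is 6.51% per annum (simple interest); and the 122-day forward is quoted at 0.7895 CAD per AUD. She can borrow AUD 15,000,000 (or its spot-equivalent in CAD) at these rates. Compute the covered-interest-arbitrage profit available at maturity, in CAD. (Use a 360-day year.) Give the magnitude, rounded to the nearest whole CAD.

CAD 322,630

T = 122/360 years.
Keep in AUD, deliver into the forward: 15,000,000·1.0071166667·0.7895 = CAD 11,926,779.13.
Swap to CAD now, deposit: 15,000,000·0.7990·1.0220616667 = CAD 12,249,409.08.
The quoted forward undervalues AUD, so borrow AUD, convert to CAD at spot, deposit the CAD at 6.51%, and buy AUD forward at 0.7895 to cover the loan.
Profit = 12,249,409.08 − 11,926,779.13 = CAD 322,630.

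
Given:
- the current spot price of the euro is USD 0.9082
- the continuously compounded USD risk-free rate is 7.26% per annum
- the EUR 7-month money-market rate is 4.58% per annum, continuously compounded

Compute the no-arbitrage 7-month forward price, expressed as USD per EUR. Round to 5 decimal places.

0.92251

T = 7/12 years.
USD growth factor: e^(0.0726×7/12) = 1.0432596.
Growth of 1 EUR over T: e^(0.0458×7/12) = 1.0270768.
Forward (USD per EUR) = 0.9082 × 1.0432596 / 1.0270768 = 0.9225098.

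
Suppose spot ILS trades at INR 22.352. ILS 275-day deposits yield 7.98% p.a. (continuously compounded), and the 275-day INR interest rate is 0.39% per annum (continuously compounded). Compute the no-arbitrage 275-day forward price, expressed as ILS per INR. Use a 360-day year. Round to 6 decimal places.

T = 275/360 years.
Growth of 1 INR over T: e^(0.0039×275/360) = 1.0029836.
ILS accumulates by e^(0.0798×275/360) = 1.0628546.
Forward (INR per ILS) = 22.352 × 1.0029836 / 1.0628546 = 21.09290.
Invert for ILS per INR: 1 / 21.09290 = 0.047409.

0.047409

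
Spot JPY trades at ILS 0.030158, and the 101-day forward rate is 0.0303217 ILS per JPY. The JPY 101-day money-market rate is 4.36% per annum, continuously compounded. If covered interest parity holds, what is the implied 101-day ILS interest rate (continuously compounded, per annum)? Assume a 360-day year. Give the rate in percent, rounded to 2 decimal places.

T = 101/360 years.
By CIP, F/S equals the ILS-to-JPY growth ratio: 0.0303217/0.030158 = 1.0054281.
JPY growth factor: e^(0.0436×101/360) = 1.0123073.
That pins the ILS growth at 1.0178022.
r = ln(1.0178022)/(101/360) = 0.062895 → 6.29%.

6.29%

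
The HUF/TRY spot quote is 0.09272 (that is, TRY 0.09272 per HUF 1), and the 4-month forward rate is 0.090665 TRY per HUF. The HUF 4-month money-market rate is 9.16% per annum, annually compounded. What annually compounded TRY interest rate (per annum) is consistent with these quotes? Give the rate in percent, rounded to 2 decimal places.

2.06%

T = 4/12 years.
By CIP, F/S equals the TRY-to-HUF growth ratio: 0.090665/0.09272 = 0.9778365.
The HUF side grows by (1 + 0.0916)^(4/12) = 1.0296458.
So the TRY growth factor = 1.0068252.
Annualise: 1.0068252^(12/4) − 1 = 0.020616 = 2.06%.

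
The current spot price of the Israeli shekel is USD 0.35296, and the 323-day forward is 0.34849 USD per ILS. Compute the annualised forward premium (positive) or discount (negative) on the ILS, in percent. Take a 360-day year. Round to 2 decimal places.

T = 323/360 years.
Period premium: (0.34849 − 0.35296)/0.35296 = -0.0126643.
×(1/T) gives -1.41% p.a.

-1.41%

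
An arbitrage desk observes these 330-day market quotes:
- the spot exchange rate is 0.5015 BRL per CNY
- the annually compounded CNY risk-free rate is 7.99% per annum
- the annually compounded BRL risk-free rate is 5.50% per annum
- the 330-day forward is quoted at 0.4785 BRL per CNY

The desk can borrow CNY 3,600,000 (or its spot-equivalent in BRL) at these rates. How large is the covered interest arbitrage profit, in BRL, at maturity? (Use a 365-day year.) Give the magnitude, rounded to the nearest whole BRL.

T = 330/365 years.
Invest the CNY and cover forward: 3,600,000 × 1.071969379 × 0.4785 = BRL 1,846,574.45.
Convert at spot and invest in BRL: 3,600,000 × 0.5015 × 1.049597462 = BRL 1,894,943.26.
The quoted forward undervalues CNY, so borrow CNY, convert to BRL at spot, deposit the BRL at 5.50%, and buy CNY forward at 0.4785 to cover the loan.
The gap between the two covered legs is BRL 48,369.

BRL 48,369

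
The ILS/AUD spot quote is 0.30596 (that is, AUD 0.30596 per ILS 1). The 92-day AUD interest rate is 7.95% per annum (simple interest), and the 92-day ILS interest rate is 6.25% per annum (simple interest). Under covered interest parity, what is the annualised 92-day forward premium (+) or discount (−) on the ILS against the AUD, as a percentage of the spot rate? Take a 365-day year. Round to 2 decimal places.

+1.67%

T = 92/365 years.
No-arbitrage forward: 0.30596 × 1.0200384 / 1.0157534 = 0.30725071 AUD/ILS.
(F − S)/S ÷ T = (0.30725071 − 0.30596)/0.30596/(92/365) = 0.016737 → 1.67%.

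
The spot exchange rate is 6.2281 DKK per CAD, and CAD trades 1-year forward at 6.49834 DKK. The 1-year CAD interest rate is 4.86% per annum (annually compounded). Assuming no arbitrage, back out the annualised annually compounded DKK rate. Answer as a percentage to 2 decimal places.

T = 1 year.
F/S = 6.49834/6.2281 = 1.0433904 = (growth of DKK) / (growth of CAD).
The CAD side grows by (1 + 0.0486)^1 = 1.048600.
That pins the DKK growth at 1.0940992.
Annualise: 1.0940992^(1/1) − 1 = 0.094099 = 9.41%.

9.41%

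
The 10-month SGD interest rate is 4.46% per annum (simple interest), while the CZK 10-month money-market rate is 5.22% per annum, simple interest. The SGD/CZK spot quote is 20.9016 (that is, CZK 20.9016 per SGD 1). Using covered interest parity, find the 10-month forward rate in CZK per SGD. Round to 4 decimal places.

T = 10/12 years.
Growth of 1 CZK over T: 1 + 0.0522×10/12 = 1.043500.
SGD growth factor: 1 + 0.0446×10/12 = 1.03716667.
Forward (CZK per SGD) = 20.9016 × 1.043500 / 1.03716667 = 21.029233.

21.0292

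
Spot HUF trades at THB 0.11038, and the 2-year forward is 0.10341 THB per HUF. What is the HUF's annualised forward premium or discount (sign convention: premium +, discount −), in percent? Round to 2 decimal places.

T = 2 years.
(F − S)/S = (0.10341 − 0.11038)/0.11038 = -0.0631455.
Per annum: -0.0631455 / 2 = -0.031573 = -3.16%.

-3.16%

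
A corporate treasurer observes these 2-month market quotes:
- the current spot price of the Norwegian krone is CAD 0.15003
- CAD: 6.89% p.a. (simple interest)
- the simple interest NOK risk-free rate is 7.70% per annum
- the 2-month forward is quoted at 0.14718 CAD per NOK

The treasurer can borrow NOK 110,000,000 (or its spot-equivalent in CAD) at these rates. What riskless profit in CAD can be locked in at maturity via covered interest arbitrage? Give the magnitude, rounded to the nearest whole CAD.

T = 2/12 years.
Keep in NOK, deliver into the forward: 110,000,000·1.0128333333·0.14718 = CAD 16,397,569.10.
Swap to CAD now, deposit: 110,000,000·0.15003·1.0114833333 = CAD 16,692,812.89.
The quoted forward undervalues NOK, so borrow NOK, convert to CAD at spot, deposit the CAD at 6.89%, and buy NOK forward at 0.14718 to cover the loan.
Profit = 16,692,812.89 − 16,397,569.10 = CAD 295,244.

CAD 295,244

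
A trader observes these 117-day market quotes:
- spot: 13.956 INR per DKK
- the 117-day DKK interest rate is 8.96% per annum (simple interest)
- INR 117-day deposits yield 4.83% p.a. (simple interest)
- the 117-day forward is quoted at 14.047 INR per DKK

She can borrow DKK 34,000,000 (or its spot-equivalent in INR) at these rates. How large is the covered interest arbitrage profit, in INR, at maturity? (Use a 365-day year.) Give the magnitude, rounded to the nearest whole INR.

T = 117/365 years.
Invest the DKK and cover forward: 34,000,000 × 1.02872109589 × 14.047 = INR 491,315,137.95.
Convert at spot and invest in INR: 34,000,000 × 13.956 × 1.01548246575 = INR 481,850,491.93.
The quoted forward overvalues DKK, so borrow INR, buy DKK at spot, deposit the DKK at 8.96%, and sell the proceeds forward at 14.047.
Arbitrage profit = |491,315,137.95 − 481,850,491.93| = INR 9,464,646.

INR 9,464,646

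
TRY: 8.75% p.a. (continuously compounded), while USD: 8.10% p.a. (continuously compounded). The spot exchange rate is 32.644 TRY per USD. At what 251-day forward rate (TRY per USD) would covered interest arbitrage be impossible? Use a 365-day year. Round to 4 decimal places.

32.7902

T = 251/365 years.
TRY growth factor: e^(0.0875×251/365) = 1.06201838.
USD growth factor: e^(0.0810×251/365) = 1.0572819.
CIP: F = S · (grow TRY)/(grow USD) = 32.644 × 1.06201838/1.0572819 = 32.790241 TRY per USD.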